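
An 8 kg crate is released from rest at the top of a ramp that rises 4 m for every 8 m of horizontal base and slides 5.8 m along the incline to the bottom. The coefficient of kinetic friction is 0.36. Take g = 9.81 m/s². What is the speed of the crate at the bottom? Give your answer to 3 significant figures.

The weight component along the incline is mg sin 26.57° = 35.097 N and the normal force is N = mg cos 26.57° = 70.195 N.
Friction up the slope is f = μN = 0.36 × 70.195 = 25.270 N, so the net downslope force is 35.097 − 25.270 = 9.827 N and a = 9.827 / 8 = 1.2284 m/s².
Starting from rest over a distance of 5.8 m, v² = 2aL = 2 × 1.2284 × 5.8 = 14.2494, so v = 3.7748 m/s.

3.77 m/s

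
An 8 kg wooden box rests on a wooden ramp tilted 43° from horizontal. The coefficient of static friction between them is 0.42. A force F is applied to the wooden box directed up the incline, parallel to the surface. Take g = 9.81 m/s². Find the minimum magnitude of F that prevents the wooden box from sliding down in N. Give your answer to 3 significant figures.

29.4 N

The normal force is N = mg cos 43° = 57.397 N. With F at its minimum the wooden box is on the verge of sliding down, so static friction is at its maximum μ_s N = 0.42 × 57.397 = 24.107 N and acts up the slope.
Equilibrium along the incline: F + μ_s N = mg sin 43°, so F = 53.523 − 24.107 = 29.416 N.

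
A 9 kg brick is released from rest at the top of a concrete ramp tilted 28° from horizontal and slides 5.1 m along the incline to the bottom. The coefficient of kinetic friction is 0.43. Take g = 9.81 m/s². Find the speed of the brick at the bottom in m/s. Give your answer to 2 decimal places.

3.00 m/s

The weight component along the incline is mg sin 28° = 41.450 N and the normal force is N = mg cos 28° = 77.955 N.
Friction up the slope is f = μN = 0.43 × 77.955 = 33.521 N, so the net downslope force is 41.450 − 33.521 = 7.929 N and a = 7.929 / 9 = 0.8810 m/s².
Starting from rest over a distance of 5.1 m, v² = 2aL = 2 × 0.8810 × 5.1 = 8.9862, so v = 2.9977 m/s.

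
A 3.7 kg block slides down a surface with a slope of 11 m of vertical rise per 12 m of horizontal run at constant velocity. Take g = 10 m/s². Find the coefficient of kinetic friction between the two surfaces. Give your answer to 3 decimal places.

0.917

At constant velocity the net force along the incline is zero: mg sin 42.51° = μ mg cos 42.51°.
So μ = tan 42.51° = 0.6757 / 0.7372 = 0.9166.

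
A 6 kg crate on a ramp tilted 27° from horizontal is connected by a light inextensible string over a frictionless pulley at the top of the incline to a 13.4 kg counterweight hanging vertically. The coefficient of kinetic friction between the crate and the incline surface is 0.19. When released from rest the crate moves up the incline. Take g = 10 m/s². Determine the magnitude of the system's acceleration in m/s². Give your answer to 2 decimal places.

4.98 m/s²

For the crate on the incline: the weight component along the slope is m₁g sin 27° = 6 × 10 × 0.4540 = 27.240 N and the normal force is N = m₁g cos 27° = 53.460 N.
Kinetic friction opposes the crate's motion up the incline: f = μN = 0.19 × 53.460 = 10.157 N acting down the slope.
Newton's second law for the crate (up-slope positive): T − 27.240 − 10.157 = 6 a. For the hanging counterweight (downward positive): 13.4 × 10 − T = 13.4 a.
Adding the two equations eliminates T: 96.603 = 19.4 a, so a = 4.9795 m/s².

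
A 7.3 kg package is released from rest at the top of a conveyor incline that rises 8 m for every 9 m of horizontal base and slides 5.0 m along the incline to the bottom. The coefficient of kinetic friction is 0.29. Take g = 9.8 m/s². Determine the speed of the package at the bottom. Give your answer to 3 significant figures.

6.62 m/s

The weight component along the incline is mg sin 41.63° = 47.529 N and the normal force is N = mg cos 41.63° = 53.470 N.
Friction up the slope is f = μN = 0.29 × 53.470 = 15.506 N, so the net downslope force is 47.529 − 15.506 = 32.023 N and a = 32.023 / 7.3 = 4.3867 m/s².
Starting from rest over a distance of 5.0 m, v² = 2aL = 2 × 4.3867 × 5.0 = 43.8670, so v = 6.6232 m/s.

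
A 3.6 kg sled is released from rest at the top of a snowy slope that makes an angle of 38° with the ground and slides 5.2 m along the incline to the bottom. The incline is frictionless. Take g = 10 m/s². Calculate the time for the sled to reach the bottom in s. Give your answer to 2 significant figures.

The weight component along the incline is mg sin 38° = 22.164 N and the normal force is N = mg cos 38° = 28.368 N.
With no friction, a = g sin 38° = 6.1566 m/s².
Starting from rest, L = ½at², so t = √(2L/a) = √(2 × 5.2 / 6.1566) = 1.2997 s.

1.3 s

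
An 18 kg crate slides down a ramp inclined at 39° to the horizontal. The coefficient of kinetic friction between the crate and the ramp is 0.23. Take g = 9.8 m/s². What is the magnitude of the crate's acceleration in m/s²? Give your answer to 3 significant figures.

Resolving the weight along the incline: the component pulling the crate down the slope is mg sin 39° = 18 × 9.8 × 0.6293 = 111.009 N, and the normal force is N = mg cos 39° = 18 × 9.8 × 0.7771 = 137.080 N.
Kinetic friction acts up the slope with magnitude f = μN = 0.23 × 137.080 = 31.528 N.
Net force along the incline is 111.009 − 31.528 = 79.481 N, so a = 79.481 / 18 = 4.4156 m/s².

4.42 m/s²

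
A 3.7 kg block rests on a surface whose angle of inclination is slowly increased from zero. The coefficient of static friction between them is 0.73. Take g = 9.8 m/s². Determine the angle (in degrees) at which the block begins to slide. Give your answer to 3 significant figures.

36.1°

At the threshold of sliding, static friction is at its maximum μ_s N and exactly balances the weight component along the incline: mg sin θ = μ_s mg cos θ.
Hence tan θ = μ_s = 0.73, so θ = arctan(0.73) = 36.1294°.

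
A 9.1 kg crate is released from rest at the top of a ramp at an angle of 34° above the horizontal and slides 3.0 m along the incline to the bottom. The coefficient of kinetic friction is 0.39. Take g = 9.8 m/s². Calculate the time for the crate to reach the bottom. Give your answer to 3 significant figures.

1.61 s

The weight component along the incline is mg sin 34° = 49.869 N and the normal force is N = mg cos 34° = 73.934 N.
Friction up the slope is f = μN = 0.39 × 73.934 = 28.834 N, so the net downslope force is 49.869 − 28.834 = 21.035 N and a = 21.035 / 9.1 = 2.3115 m/s².
Starting from rest, L = ½at², so t = √(2L/a) = √(2 × 3.0 / 2.3115) = 1.6111 s.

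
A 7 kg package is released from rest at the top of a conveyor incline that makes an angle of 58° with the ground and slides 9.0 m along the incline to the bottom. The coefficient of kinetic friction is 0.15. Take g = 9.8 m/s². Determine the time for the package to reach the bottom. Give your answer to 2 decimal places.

The weight component along the incline is mg sin 58° = 58.176 N and the normal force is N = mg cos 58° = 36.352 N.
Friction up the slope is f = μN = 0.15 × 36.352 = 5.453 N, so the net downslope force is 58.176 − 5.453 = 52.723 N and a = 52.723 / 7 = 7.5319 m/s².
Starting from rest, L = ½at², so t = √(2L/a) = √(2 × 9.0 / 7.5319) = 1.5459 s.

1.55 s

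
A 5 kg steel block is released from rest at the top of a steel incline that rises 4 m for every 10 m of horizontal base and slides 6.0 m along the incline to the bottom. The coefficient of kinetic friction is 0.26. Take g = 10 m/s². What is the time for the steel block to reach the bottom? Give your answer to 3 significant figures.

The weight component along the incline is mg sin 21.80° = 18.570 N and the normal force is N = mg cos 21.80° = 46.424 N.
Friction up the slope is f = μN = 0.26 × 46.424 = 12.070 N, so the net downslope force is 18.570 − 12.070 = 6.500 N and a = 6.500 / 5 = 1.3000 m/s².
Starting from rest, L = ½at², so t = √(2L/a) = √(2 × 6.0 / 1.3000) = 3.0382 s.

3.04 s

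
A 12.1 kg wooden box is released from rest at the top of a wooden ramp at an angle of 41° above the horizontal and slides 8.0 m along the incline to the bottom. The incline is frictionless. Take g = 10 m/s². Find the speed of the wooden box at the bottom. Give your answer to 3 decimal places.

The weight component along the incline is mg sin 41° = 79.383 N and the normal force is N = mg cos 41° = 91.320 N.
With no friction, a = g sin 41° = 6.5606 m/s².
Starting from rest over a distance of 8.0 m, v² = 2aL = 2 × 6.5606 × 8.0 = 104.9696, so v = 10.2455 m/s.

10.245 m/s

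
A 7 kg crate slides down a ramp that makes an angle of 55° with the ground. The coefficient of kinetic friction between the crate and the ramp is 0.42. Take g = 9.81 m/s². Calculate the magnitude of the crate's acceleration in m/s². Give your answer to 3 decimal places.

Resolving the weight along the incline: the component pulling the crate down the slope is mg sin 55° = 7 × 9.81 × 0.8192 = 56.254 N, and the normal force is N = mg cos 55° = 7 × 9.81 × 0.5736 = 39.389 N.
Kinetic friction acts up the slope with magnitude f = μN = 0.42 × 39.389 = 16.543 N.
Net force along the incline is 56.254 − 16.543 = 39.711 N, so a = 39.711 / 7 = 5.6730 m/s².

5.673 m/s²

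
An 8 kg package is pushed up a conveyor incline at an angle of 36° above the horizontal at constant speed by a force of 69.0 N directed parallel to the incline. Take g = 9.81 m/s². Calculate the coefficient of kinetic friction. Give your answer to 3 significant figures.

At constant speed ΣF = 0 along the incline. The applied 69.0 N acts up the slope; the weight component mg sin 36° = 46.129 N and kinetic friction μN both act down the slope.
So 69.0 = 46.129 + μ × 63.492, giving μ = (69.0 − 46.129) / 63.492 = 0.3602.

0.360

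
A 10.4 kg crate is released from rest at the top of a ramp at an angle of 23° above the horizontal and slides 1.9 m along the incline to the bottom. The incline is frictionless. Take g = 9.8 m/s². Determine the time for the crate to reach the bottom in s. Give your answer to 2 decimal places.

The weight component along the incline is mg sin 23° = 39.823 N and the normal force is N = mg cos 23° = 93.818 N.
With no friction, a = g sin 23° = 3.8292 m/s².
Starting from rest, L = ½at², so t = √(2L/a) = √(2 × 1.9 / 3.8292) = 0.9962 s.

1.00 s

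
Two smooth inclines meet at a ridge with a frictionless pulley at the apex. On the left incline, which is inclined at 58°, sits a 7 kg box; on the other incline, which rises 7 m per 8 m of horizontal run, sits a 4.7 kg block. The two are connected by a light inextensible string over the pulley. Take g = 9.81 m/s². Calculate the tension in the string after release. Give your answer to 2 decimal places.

41.56 N

Resolve each weight along its own incline: the 7 kg mass has component 7 × 9.81 × sin 58° = 58.235 N down its slope, and the 4.7 kg mass has 4.7 × 9.81 × sin 41.19° = 30.362 N down its slope.
The 7 kg side's 58.235 N exceeds the other side's 30.362 N, so that mass slides down and the 4.7 kg mass slides up. Taking that direction as positive, Newton's second law for the whole system gives 58.235 − 30.362 = (7 + 4.7) a, so a = 27.873 / 11.7 = 2.3823 m/s².
For the 4.7 kg mass (up-slope positive): T − 30.362 = 4.7 × 2.3823, so T = 41.559 N.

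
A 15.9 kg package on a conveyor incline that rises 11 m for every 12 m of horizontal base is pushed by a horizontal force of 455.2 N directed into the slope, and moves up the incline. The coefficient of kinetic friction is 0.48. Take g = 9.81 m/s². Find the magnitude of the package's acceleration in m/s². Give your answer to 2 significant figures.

The horizontal push has components F cos 42.51° = 455.2 × 0.7372 = 335.573 N up the incline and F sin 42.51° = 455.2 × 0.6757 = 307.579 N pressing into the surface.
The normal force is therefore N = mg cos 42.51° + F sin 42.51° = 114.988 + 307.579 = 422.567 N, and kinetic friction down the slope is μN = 0.48 × 422.567 = 202.832 N.
Along the incline: F cos 42.51° − mg sin 42.51° − μN = ma, so 335.573 − 105.395 − 202.832 = 15.9 a, giving a = 1.7199 m/s².

1.7 m/s²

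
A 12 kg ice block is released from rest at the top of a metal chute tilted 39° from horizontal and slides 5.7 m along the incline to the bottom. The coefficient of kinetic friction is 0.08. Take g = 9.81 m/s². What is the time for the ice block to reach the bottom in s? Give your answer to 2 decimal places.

1.43 s

The weight component along the incline is mg sin 39° = 74.084 N and the normal force is N = mg cos 39° = 91.486 N.
Friction up the slope is f = μN = 0.08 × 91.486 = 7.319 N, so the net downslope force is 74.084 − 7.319 = 66.765 N and a = 66.765 / 12 = 5.5637 m/s².
Starting from rest, L = ½at², so t = √(2L/a) = √(2 × 5.7 / 5.5637) = 1.4314 s.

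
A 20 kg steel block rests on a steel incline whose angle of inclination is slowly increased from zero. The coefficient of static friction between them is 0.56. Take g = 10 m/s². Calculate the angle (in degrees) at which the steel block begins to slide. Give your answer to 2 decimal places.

At the threshold of sliding, static friction is at its maximum μ_s N and exactly balances the weight component along the incline: mg sin θ = μ_s mg cos θ.
Hence tan θ = μ_s = 0.56, so θ = arctan(0.56) = 29.2488°.

29.25°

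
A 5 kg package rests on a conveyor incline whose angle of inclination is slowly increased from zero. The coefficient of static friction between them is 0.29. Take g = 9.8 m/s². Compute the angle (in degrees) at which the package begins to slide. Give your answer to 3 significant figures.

At the threshold of sliding, static friction is at its maximum μ_s N and exactly balances the weight component along the incline: mg sin θ = μ_s mg cos θ.
Hence tan θ = μ_s = 0.29, so θ = arctan(0.29) = 16.1722°.

16.2°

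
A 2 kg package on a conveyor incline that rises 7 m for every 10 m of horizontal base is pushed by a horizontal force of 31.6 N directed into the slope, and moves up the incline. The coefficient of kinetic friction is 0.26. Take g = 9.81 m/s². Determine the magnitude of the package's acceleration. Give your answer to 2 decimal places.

The horizontal push has components F cos 34.99° = 31.6 × 0.8192 = 25.887 N up the incline and F sin 34.99° = 31.6 × 0.5735 = 18.123 N pressing into the surface.
The normal force is therefore N = mg cos 34.99° + F sin 34.99° = 16.073 + 18.123 = 34.196 N, and kinetic friction down the slope is μN = 0.26 × 34.196 = 8.891 N.
Along the incline: F cos 34.99° − mg sin 34.99° − μN = ma, so 25.887 − 11.252 − 8.891 = 2 a, giving a = 2.8720 m/s².

2.87 m/s²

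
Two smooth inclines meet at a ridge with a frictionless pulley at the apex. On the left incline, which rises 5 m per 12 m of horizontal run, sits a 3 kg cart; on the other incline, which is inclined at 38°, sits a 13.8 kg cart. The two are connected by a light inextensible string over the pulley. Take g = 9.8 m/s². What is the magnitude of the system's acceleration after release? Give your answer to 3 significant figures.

4.28 m/s²

Resolve each weight along its own incline: the 3 kg mass has component 3 × 9.8 × sin 22.62° = 11.308 N down its slope, and the 13.8 kg mass has 13.8 × 9.8 × sin 38° = 83.262 N down its slope.
The 13.8 kg side's 83.262 N exceeds the other side's 11.308 N, so that mass slides down and the 3 kg mass slides up. Taking that direction as positive, Newton's second law for the whole system gives 83.262 − 11.308 = (3 + 13.8) a, so a = 71.954 / 16.8 = 4.2830 m/s².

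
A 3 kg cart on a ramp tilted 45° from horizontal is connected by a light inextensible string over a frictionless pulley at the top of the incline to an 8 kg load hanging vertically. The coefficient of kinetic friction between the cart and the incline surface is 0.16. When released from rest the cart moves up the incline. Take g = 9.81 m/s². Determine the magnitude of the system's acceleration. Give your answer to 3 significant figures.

For the cart on the incline: the weight component along the slope is m₁g sin 45° = 3 × 9.81 × 0.7071 = 20.810 N and the normal force is N = m₁g cos 45° = 20.810 N.
Kinetic friction opposes the cart's motion up the incline: f = μN = 0.16 × 20.810 = 3.330 N acting down the slope.
Newton's second law for the cart (up-slope positive): T − 20.810 − 3.330 = 3 a. For the hanging load (downward positive): 8 × 9.81 − T = 8 a.
Adding the two equations eliminates T: 54.340 = 11 a, so a = 4.9400 m/s².

4.94 m/s²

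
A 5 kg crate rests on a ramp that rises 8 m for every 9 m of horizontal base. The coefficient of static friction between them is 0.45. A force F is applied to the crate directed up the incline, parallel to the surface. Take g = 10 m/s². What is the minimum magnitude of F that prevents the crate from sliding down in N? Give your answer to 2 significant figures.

The normal force is N = mg cos 41.63° = 37.370 N. With F at its minimum the crate is on the verge of sliding down, so static friction is at its maximum μ_s N = 0.45 × 37.370 = 16.816 N and acts up the slope.
Equilibrium along the incline: F + μ_s N = mg sin 41.63°, so F = 33.218 − 16.816 = 16.402 N.

16 N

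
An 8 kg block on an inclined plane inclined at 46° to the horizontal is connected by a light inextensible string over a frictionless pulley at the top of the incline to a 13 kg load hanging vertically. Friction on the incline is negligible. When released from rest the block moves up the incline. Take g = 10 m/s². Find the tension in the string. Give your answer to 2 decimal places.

85.15 N

For the block on the incline: the weight component along the slope is m₁g sin 46° = 8 × 10 × 0.7193 = 57.544 N and the normal force is N = m₁g cos 46° = 55.573 N.
Newton's second law for the block (up-slope positive): T − 57.544 = 8 a. For the hanging load (downward positive): 13 × 10 − T = 13 a.
Adding the two equations eliminates T: 72.456 = 21 a, so a = 3.4503 m/s².
Then from the hanging load's equation, T = 13 × (10 − 3.4503) = 85.146 N.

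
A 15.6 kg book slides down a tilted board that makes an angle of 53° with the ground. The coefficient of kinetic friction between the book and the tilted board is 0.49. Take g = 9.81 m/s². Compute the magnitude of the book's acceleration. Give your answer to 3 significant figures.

4.94 m/s²

Resolving the weight along the incline: the component pulling the book down the slope is mg sin 53° = 15.6 × 9.81 × 0.7986 = 122.215 N, and the normal force is N = mg cos 53° = 15.6 × 9.81 × 0.6018 = 92.097 N.
Kinetic friction acts up the slope with magnitude f = μN = 0.49 × 92.097 = 45.128 N.
Net force along the incline is 122.215 − 45.128 = 77.087 N, so a = 77.087 / 15.6 = 4.9415 m/s².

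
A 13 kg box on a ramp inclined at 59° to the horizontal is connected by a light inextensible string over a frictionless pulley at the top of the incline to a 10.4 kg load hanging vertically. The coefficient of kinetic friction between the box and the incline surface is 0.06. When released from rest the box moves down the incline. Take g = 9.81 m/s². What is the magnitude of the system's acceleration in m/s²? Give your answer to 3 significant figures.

For the box on the incline: the weight component along the slope is m₁g sin 59° = 13 × 9.81 × 0.8572 = 109.319 N and the normal force is N = m₁g cos 59° = 65.683 N.
Kinetic friction opposes the box's motion down the incline: f = μN = 0.06 × 65.683 = 3.941 N acting up the slope.
Newton's second law for the box (down-slope positive): 109.319 − 3.941 − T = 13 a. For the hanging load (upward positive): T − 10.4 × 9.81 = 10.4 a.
Adding the two equations eliminates T: 3.354 = 23.4 a, so a = 0.1433 m/s².

0.143 m/s²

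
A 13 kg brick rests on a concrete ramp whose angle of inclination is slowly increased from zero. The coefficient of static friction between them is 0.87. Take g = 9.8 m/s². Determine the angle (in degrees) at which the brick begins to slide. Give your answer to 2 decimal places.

41.02°

At the threshold of sliding, static friction is at its maximum μ_s N and exactly balances the weight component along the incline: mg sin θ = μ_s mg cos θ.
Hence tan θ = μ_s = 0.87, so θ = arctan(0.87) = 41.0233°.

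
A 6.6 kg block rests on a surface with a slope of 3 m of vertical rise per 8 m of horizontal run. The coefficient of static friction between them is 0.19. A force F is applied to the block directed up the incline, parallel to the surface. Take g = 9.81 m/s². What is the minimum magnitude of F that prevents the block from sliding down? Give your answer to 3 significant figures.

The normal force is N = mg cos 20.56° = 60.624 N. With F at its minimum the block is on the verge of sliding down, so static friction is at its maximum μ_s N = 0.19 × 60.624 = 11.519 N and acts up the slope.
Equilibrium along the incline: F + μ_s N = mg sin 20.56°, so F = 22.734 − 11.519 = 11.215 N.

11.2 N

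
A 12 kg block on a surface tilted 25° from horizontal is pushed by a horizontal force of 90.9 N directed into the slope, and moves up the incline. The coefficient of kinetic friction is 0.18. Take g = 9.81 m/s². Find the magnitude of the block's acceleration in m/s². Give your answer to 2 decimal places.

0.54 m/s²

The horizontal push has components F cos 25° = 90.9 × 0.9063 = 82.383 N up the incline and F sin 25° = 90.9 × 0.4226 = 38.414 N pressing into the surface.
The normal force is therefore N = mg cos 25° + F sin 25° = 106.690 + 38.414 = 145.104 N, and kinetic friction down the slope is μN = 0.18 × 145.104 = 26.119 N.
Along the incline: F cos 25° − mg sin 25° − μN = ma, so 82.383 − 49.748 − 26.119 = 12 a, giving a = 0.5430 m/s².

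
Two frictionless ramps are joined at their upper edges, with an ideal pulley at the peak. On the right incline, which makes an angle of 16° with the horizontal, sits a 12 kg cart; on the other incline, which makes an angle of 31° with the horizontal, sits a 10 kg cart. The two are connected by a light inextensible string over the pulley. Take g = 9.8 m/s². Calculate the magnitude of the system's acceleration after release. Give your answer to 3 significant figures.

0.821 m/s²

Resolve each weight along its own incline: the 12 kg mass has component 12 × 9.8 × sin 16° = 32.415 N down its slope, and the 10 kg mass has 10 × 9.8 × sin 31° = 50.474 N down its slope.
The 10 kg side's 50.474 N exceeds the other side's 32.415 N, so that mass slides down and the 12 kg mass slides up. Taking that direction as positive, Newton's second law for the whole system gives 50.474 − 32.415 = (12 + 10) a, so a = 18.059 / 22 = 0.8209 m/s².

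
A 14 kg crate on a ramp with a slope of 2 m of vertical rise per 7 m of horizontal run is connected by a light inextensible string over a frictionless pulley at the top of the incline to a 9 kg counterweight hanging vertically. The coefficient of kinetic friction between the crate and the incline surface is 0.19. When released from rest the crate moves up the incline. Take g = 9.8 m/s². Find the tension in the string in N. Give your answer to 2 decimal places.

For the crate on the incline: the weight component along the slope is m₁g sin 15.95° = 14 × 9.8 × 0.2747 = 37.689 N and the normal force is N = m₁g cos 15.95° = 131.921 N.
Kinetic friction opposes the crate's motion up the incline: f = μN = 0.19 × 131.921 = 25.065 N acting down the slope.
Newton's second law for the crate (up-slope positive): T − 37.689 − 25.065 = 14 a. For the hanging counterweight (downward positive): 9 × 9.8 − T = 9 a.
Adding the two equations eliminates T: 25.446 = 23 a, so a = 1.1063 m/s².
Then from the hanging counterweight's equation, T = 9 × (9.8 − 1.1063) = 78.243 N.

78.24 N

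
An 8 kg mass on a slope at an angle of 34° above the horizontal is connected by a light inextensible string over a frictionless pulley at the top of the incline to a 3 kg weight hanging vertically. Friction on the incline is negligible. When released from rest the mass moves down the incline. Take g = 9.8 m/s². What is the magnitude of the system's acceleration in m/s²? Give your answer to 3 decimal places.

For the mass on the incline: the weight component along the slope is m₁g sin 34° = 8 × 9.8 × 0.5592 = 43.841 N and the normal force is N = m₁g cos 34° = 64.997 N.
Newton's second law for the mass (down-slope positive): 43.841 − T = 8 a. For the hanging weight (upward positive): T − 3 × 9.8 = 3 a.
Adding the two equations eliminates T: 14.441 = 11 a, so a = 1.3128 m/s².

1.313 m/s²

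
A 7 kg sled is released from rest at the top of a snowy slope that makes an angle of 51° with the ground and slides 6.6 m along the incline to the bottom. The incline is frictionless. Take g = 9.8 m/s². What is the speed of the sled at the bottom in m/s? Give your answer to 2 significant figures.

10 m/s

The weight component along the incline is mg sin 51° = 53.312 N and the normal force is N = mg cos 51° = 43.171 N.
With no friction, a = g sin 51° = 7.6160 m/s².
Starting from rest over a distance of 6.6 m, v² = 2aL = 2 × 7.6160 × 6.6 = 100.5312, so v = 10.0265 m/s.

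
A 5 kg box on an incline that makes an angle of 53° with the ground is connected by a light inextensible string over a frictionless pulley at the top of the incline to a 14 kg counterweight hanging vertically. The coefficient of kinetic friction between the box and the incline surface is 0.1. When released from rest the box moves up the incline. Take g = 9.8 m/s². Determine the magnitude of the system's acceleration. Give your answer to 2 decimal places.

5.01 m/s²

For the box on the incline: the weight component along the slope is m₁g sin 53° = 5 × 9.8 × 0.7986 = 39.131 N and the normal force is N = m₁g cos 53° = 29.489 N.
Kinetic friction opposes the box's motion up the incline: f = μN = 0.1 × 29.489 = 2.949 N acting down the slope.
Newton's second law for the box (up-slope positive): T − 39.131 − 2.949 = 5 a. For the hanging counterweight (downward positive): 14 × 9.8 − T = 14 a.
Adding the two equations eliminates T: 95.120 = 19 a, so a = 5.0063 m/s².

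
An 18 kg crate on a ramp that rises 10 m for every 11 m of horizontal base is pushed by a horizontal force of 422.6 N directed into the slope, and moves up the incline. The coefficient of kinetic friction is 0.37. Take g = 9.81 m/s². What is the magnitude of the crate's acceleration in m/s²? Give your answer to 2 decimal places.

The horizontal push has components F cos 42.27° = 422.6 × 0.7399 = 312.682 N up the incline and F sin 42.27° = 422.6 × 0.6727 = 284.283 N pressing into the surface.
The normal force is therefore N = mg cos 42.27° + F sin 42.27° = 130.652 + 284.283 = 414.935 N, and kinetic friction down the slope is μN = 0.37 × 414.935 = 153.526 N.
Along the incline: F cos 42.27° − mg sin 42.27° − μN = ma, so 312.682 − 118.785 − 153.526 = 18 a, giving a = 2.2428 m/s².

2.24 m/s²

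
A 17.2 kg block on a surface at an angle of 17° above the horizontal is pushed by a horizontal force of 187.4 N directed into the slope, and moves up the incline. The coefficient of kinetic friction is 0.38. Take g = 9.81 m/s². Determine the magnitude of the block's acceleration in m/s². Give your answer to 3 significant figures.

2.78 m/s²

The horizontal push has components F cos 17° = 187.4 × 0.9563 = 179.211 N up the incline and F sin 17° = 187.4 × 0.2924 = 54.796 N pressing into the surface.
The normal force is therefore N = mg cos 17° + F sin 17° = 161.358 + 54.796 = 216.154 N, and kinetic friction down the slope is μN = 0.38 × 216.154 = 82.139 N.
Along the incline: F cos 17° − mg sin 17° − μN = ma, so 179.211 − 49.337 − 82.139 = 17.2 a, giving a = 2.7753 m/s².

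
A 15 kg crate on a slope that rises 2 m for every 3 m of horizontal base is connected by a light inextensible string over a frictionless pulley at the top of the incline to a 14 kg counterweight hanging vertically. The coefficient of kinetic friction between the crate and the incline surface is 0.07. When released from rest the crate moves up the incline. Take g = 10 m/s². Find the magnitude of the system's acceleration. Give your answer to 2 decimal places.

For the crate on the incline: the weight component along the slope is m₁g sin 33.69° = 15 × 10 × 0.5547 = 83.205 N and the normal force is N = m₁g cos 33.69° = 124.808 N.
Kinetic friction opposes the crate's motion up the incline: f = μN = 0.07 × 124.808 = 8.737 N acting down the slope.
Newton's second law for the crate (up-slope positive): T − 83.205 − 8.737 = 15 a. For the hanging counterweight (downward positive): 14 × 10 − T = 14 a.
Adding the two equations eliminates T: 48.058 = 29 a, so a = 1.6572 m/s².

1.66 m/s²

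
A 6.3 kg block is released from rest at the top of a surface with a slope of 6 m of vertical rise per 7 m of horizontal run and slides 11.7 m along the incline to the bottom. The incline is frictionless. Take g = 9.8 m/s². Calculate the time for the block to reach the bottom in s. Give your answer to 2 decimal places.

The weight component along the incline is mg sin 40.60° = 40.180 N and the normal force is N = mg cos 40.60° = 46.877 N.
With no friction, a = g sin 40.60° = 6.3778 m/s².
Starting from rest, L = ½at², so t = √(2L/a) = √(2 × 11.7 / 6.3778) = 1.9155 s.

1.92 s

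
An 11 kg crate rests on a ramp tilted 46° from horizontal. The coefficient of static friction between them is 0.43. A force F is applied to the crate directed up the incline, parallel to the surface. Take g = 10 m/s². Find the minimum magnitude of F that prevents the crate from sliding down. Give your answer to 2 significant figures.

46 N

The normal force is N = mg cos 46° = 76.412 N. With F at its minimum the crate is on the verge of sliding down, so static friction is at its maximum μ_s N = 0.43 × 76.412 = 32.857 N and acts up the slope.
Equilibrium along the incline: F + μ_s N = mg sin 46°, so F = 79.127 − 32.857 = 46.270 N.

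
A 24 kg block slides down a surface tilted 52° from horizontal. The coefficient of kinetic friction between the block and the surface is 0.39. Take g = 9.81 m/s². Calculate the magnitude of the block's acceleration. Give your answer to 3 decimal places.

Resolving the weight along the incline: the component pulling the block down the slope is mg sin 52° = 24 × 9.81 × 0.7880 = 185.527 N, and the normal force is N = mg cos 52° = 24 × 9.81 × 0.6157 = 144.960 N.
Kinetic friction acts up the slope with magnitude f = μN = 0.39 × 144.960 = 56.534 N.
Net force along the incline is 185.527 − 56.534 = 128.993 N, so a = 128.993 / 24 = 5.3747 m/s².

5.375 m/s²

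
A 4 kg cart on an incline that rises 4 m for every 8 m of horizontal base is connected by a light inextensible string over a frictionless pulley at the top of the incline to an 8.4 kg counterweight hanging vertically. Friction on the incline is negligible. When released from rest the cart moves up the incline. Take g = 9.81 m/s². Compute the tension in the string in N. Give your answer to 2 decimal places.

38.47 N

For the cart on the incline: the weight component along the slope is m₁g sin 26.57° = 4 × 9.81 × 0.4472 = 17.548 N and the normal force is N = m₁g cos 26.57° = 35.097 N.
Newton's second law for the cart (up-slope positive): T − 17.548 = 4 a. For the hanging counterweight (downward positive): 8.4 × 9.81 − T = 8.4 a.
Adding the two equations eliminates T: 64.856 = 12.4 a, so a = 5.2303 m/s².
Then from the hanging counterweight's equation, T = 8.4 × (9.81 − 5.2303) = 38.469 N.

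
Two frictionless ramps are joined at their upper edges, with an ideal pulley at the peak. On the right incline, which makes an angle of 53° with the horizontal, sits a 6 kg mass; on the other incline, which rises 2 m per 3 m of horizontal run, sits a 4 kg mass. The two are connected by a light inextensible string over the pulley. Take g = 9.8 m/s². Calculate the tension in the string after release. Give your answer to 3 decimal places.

Resolve each weight along its own incline: the 6 kg mass has component 6 × 9.8 × sin 53° = 46.960 N down its slope, and the 4 kg mass has 4 × 9.8 × sin 33.69° = 21.744 N down its slope.
The 6 kg side's 46.960 N exceeds the other side's 21.744 N, so that mass slides down and the 4 kg mass slides up. Taking that direction as positive, Newton's second law for the whole system gives 46.960 − 21.744 = (6 + 4) a, so a = 25.216 / 10 = 2.5216 m/s².
For the 4 kg mass (up-slope positive): T − 21.744 = 4 × 2.5216, so T = 31.830 N.

31.830 N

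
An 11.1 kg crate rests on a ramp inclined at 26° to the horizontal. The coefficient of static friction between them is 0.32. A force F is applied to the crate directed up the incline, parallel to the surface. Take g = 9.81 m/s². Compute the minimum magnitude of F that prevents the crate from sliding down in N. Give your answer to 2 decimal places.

The normal force is N = mg cos 26° = 97.871 N. With F at its minimum the crate is on the verge of sliding down, so static friction is at its maximum μ_s N = 0.32 × 97.871 = 31.319 N and acts up the slope.
Equilibrium along the incline: F + μ_s N = mg sin 26°, so F = 47.735 − 31.319 = 16.416 N.

16.42 N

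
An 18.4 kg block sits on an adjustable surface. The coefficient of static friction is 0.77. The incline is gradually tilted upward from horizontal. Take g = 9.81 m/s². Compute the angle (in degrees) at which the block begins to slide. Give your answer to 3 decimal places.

At the threshold of sliding, static friction is at its maximum μ_s N and exactly balances the weight component along the incline: mg sin θ = μ_s mg cos θ.
Hence tan θ = μ_s = 0.77, so θ = arctan(0.77) = 37.5963°.

37.596°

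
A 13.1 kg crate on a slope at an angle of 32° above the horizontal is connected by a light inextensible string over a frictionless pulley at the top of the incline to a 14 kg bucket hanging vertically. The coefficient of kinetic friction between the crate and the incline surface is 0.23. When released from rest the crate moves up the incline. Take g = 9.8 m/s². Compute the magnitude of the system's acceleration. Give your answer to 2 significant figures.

For the crate on the incline: the weight component along the slope is m₁g sin 32° = 13.1 × 9.8 × 0.5299 = 68.029 N and the normal force is N = m₁g cos 32° = 108.872 N.
Kinetic friction opposes the crate's motion up the incline: f = μN = 0.23 × 108.872 = 25.041 N acting down the slope.
Newton's second law for the crate (up-slope positive): T − 68.029 − 25.041 = 13.1 a. For the hanging bucket (downward positive): 14 × 9.8 − T = 14 a.
Adding the two equations eliminates T: 44.130 = 27.1 a, so a = 1.6284 m/s².

1.6 m/s²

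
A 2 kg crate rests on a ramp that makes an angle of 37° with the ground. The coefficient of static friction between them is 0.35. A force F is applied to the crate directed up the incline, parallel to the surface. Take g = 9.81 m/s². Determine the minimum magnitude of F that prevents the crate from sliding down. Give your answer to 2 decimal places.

The normal force is N = mg cos 37° = 15.669 N. With F at its minimum the crate is on the verge of sliding down, so static friction is at its maximum μ_s N = 0.35 × 15.669 = 5.484 N and acts up the slope.
Equilibrium along the incline: F + μ_s N = mg sin 37°, so F = 11.808 − 5.484 = 6.324 N.

6.32 N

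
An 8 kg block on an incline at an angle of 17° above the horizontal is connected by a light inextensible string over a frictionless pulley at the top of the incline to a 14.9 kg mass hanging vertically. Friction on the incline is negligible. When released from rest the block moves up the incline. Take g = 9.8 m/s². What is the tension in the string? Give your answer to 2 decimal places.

65.93 N

For the block on the incline: the weight component along the slope is m₁g sin 17° = 8 × 9.8 × 0.2924 = 22.924 N and the normal force is N = m₁g cos 17° = 74.974 N.
Newton's second law for the block (up-slope positive): T − 22.924 = 8 a. For the hanging mass (downward positive): 14.9 × 9.8 − T = 14.9 a.
Adding the two equations eliminates T: 123.096 = 22.9 a, so a = 5.3754 m/s².
Then from the hanging mass's equation, T = 14.9 × (9.8 − 5.3754) = 65.927 N.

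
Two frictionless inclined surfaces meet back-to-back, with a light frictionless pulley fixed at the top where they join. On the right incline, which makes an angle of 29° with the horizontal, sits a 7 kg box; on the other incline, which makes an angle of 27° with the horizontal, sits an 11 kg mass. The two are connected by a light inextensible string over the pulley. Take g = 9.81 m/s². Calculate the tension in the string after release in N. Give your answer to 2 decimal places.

39.40 N

Resolve each weight along its own incline: the 7 kg mass has component 7 × 9.81 × sin 29° = 33.292 N down its slope, and the 11 kg mass has 11 × 9.81 × sin 27° = 48.990 N down its slope.
The 11 kg side's 48.990 N exceeds the other side's 33.292 N, so that mass slides down and the 7 kg mass slides up. Taking that direction as positive, Newton's second law for the whole system gives 48.990 − 33.292 = (7 + 11) a, so a = 15.698 / 18 = 0.8721 m/s².
For the 7 kg mass (up-slope positive): T − 33.292 = 7 × 0.8721, so T = 39.397 N.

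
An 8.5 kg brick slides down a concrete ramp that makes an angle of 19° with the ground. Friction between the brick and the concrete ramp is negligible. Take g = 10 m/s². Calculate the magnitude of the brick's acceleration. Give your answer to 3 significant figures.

Resolving the weight along the incline: the component pulling the brick down the slope is mg sin 19° = 8.5 × 10 × 0.3256 = 27.676 N, and the normal force is N = mg cos 19° = 8.5 × 10 × 0.9455 = 80.368 N.
With no friction the net force along the incline is 27.676 N, so a = g sin 19° = 27.676 / 8.5 = 3.2560 m/s².

3.26 m/s²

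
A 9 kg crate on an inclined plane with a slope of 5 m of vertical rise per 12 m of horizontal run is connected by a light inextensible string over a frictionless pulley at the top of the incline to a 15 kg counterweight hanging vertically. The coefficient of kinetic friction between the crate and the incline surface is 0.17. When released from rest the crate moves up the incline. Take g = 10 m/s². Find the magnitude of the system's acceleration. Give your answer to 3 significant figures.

4.22 m/s²

For the crate on the incline: the weight component along the slope is m₁g sin 22.62° = 9 × 10 × 0.3846 = 34.614 N and the normal force is N = m₁g cos 22.62° = 83.077 N.
Kinetic friction opposes the crate's motion up the incline: f = μN = 0.17 × 83.077 = 14.123 N acting down the slope.
Newton's second law for the crate (up-slope positive): T − 34.614 − 14.123 = 9 a. For the hanging counterweight (downward positive): 15 × 10 − T = 15 a.
Adding the two equations eliminates T: 101.263 = 24 a, so a = 4.2193 m/s².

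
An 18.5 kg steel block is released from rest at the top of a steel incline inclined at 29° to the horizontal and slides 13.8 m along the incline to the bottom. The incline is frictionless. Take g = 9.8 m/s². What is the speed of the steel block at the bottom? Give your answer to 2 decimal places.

The weight component along the incline is mg sin 29° = 87.896 N and the normal force is N = mg cos 29° = 158.569 N.
With no friction, a = g sin 29° = 4.7511 m/s².
Starting from rest over a distance of 13.8 m, v² = 2aL = 2 × 4.7511 × 13.8 = 131.1304, so v = 11.4512 m/s.

11.45 m/s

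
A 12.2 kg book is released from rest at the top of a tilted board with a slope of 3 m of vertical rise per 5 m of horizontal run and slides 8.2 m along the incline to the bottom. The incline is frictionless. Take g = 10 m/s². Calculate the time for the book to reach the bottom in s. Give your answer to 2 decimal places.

1.79 s

The weight component along the incline is mg sin 30.96° = 62.768 N and the normal force is N = mg cos 30.96° = 104.614 N.
With no friction, a = g sin 30.96° = 5.1450 m/s².
Starting from rest, L = ½at², so t = √(2L/a) = √(2 × 8.2 / 5.1450) = 1.7854 s.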